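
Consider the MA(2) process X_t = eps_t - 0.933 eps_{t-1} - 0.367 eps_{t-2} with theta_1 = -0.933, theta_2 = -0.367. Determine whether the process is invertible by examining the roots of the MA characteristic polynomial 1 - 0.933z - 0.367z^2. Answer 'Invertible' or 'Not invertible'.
\text{Not invertible}

The MA(q) characteristic polynomial is P(z) = 1 - 0.933z - 0.367z^2.
Invertibility requires all roots to lie outside the unit circle, i.e. |z| > 1 for every root.
Set 1 + (-0.933) z + (-0.367) z^2 = 0, i.e. a z^2 + b z + c = 0 with a = -0.367, b = -0.933, c = 1.
Discriminant D = b^2 - 4ac = (-0.933)^2 - 4*(-0.367)*1 = 0.870489 - (-1.468) = 2.338489.
D >= 0, so the roots are real: z = (-b +/- sqrt(D)) / (2a) = (0.933 +/- 1.529212) / (-0.734).
  z_1 = (0.933 + 1.529212) / (-0.734) = -3.3545,   |z_1| = 3.3545.
  z_2 = (0.933 - 1.529212) / (-0.734) = 0.8123,   |z_2| = 0.8123.
Moduli of all roots: 3.3545, 0.8123.
All moduli strictly greater than 1? No.
Verdict: Not invertible.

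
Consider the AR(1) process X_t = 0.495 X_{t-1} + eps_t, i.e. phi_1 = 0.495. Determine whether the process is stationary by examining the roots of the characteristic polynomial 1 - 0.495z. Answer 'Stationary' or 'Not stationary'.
\text{Stationary}

The AR(p) characteristic polynomial is P(z) = 1 - 0.495z.
Stationarity requires all roots to lie outside the unit circle, i.e. |z| > 1 for every root.
This is linear in z: 1 + (-0.495) z = 0  =>  z = -1/(-0.495) = 2.020202,  |z| = 2.020202.
Moduli of all roots: 2.0202.
All moduli strictly greater than 1? Yes.
Verdict: Stationary.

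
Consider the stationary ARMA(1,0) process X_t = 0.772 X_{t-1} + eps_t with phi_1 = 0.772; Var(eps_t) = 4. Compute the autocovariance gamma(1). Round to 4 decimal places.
\gamma(1) = 7.6433

Multiply the model equation by X_{t-k} and take expectations. With theta_0 = psi_0 = 1 and psi_j the MA(infinity) weights, this gives
  gamma(k) - sum_i phi_i gamma(k-i) = c_k,
  c_k = sigma^2 * sum_{j=k..q} theta_j psi_{j-k}   (c_k = 0 for k > q),
using gamma(-m) = gamma(m).
Pure AR (q = 0): c_0 = sigma^2 = 4, c_k = 0 for k >= 1.
Equations for k = 0 and k = 1 (AR order 1):
  gamma(0) = phi_1 gamma(1) + c_0
  gamma(1) = phi_1 gamma(0) + c_1
Substituting the second into the first: gamma(0) (1 - phi_1^2) = c_0 + phi_1 c_1, so
  gamma(0) = c_0 / (1 - phi_1^2) = 4 / (1 - (0.772)^2) = 4 / 0.404016 = 9.900598.
  gamma(1) = phi_1 gamma(0) = (0.772)(9.900598) = 7.643262.
Therefore gamma(1) = 7.6433 (to 4 decimal places).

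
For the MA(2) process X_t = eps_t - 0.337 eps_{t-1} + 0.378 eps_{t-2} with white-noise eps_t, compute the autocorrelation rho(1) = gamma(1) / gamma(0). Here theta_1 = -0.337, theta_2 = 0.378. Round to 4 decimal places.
\rho(1) = -0.3696

For an MA(q) process with theta_0 = 1, the autocovariance is
  gamma(k) = sigma^2 * sum_{i=0..q-k} theta_i * theta_{i+k},
and rho(k) = gamma(k) / gamma(0). Sigma^2 cancels.
  numerator   = (1)*(-0.337) + (-0.337)*(0.378) = -0.464386.
  denominator = (1)^2 + (-0.337)^2 + (0.378)^2 = 1.256453.
  rho(1) = -0.464386 / 1.256453 = -0.3696.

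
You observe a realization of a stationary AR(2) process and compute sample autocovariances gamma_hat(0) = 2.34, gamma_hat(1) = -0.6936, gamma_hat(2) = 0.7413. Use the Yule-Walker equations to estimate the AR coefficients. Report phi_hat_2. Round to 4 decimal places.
\hat\phi_{2} = 0.2510

The Yule-Walker equations for an AR(p) process read, in matrix form,
  Gamma_p phi = r_p,   with   (Gamma_p)_{ij} = gamma(|i - j|),
                       (r_p)_i = gamma(i),   i,j = 1..p.
Substitute the sample gammas (Toeplitz matrix and right-hand side of size 2):
  Gamma_p = [[2.34, -0.6936], [-0.6936, 2.34]]
  r_p     = [-0.6936, 0.7413]
Written out:
  2.34 phi_1 - 0.6936 phi_2 = -0.6936
  -0.6936 phi_1 + 2.34 phi_2 = 0.7413
Solve by Cramer's rule:
  det = gamma(0)^2 - gamma(1)^2 = (2.34)^2 - (-0.6936)^2 = 5.4756 - 0.48108096 = 4.99451904
  phi_hat_1 = [gamma(1) gamma(0) - gamma(1) gamma(2)] / det = [(-0.6936)(2.34) - (-0.6936)(0.7413)] / 4.99451904 = -1.10885832 / 4.99451904 = -0.222
  phi_hat_2 = [gamma(0) gamma(2) - gamma(1)^2] / det = [(2.34)(0.7413) - (-0.6936)^2] / 4.99451904 = 1.25356104 / 4.99451904 = 0.251
So phi_hat = [-0.2220, 0.2510].
Therefore phi_hat_2 = 0.2510.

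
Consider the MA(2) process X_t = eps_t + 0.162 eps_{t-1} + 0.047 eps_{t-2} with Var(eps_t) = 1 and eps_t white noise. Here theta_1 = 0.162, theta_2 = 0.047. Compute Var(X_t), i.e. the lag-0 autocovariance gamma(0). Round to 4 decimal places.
\gamma(0) = 1.0285

For an MA(q) process X_t = eps_t + sum_i theta_i eps_{t-i} with
Var(eps_t) = sigma^2, the variance is
  gamma(0) = sigma^2 * (1 + sum_i theta_i^2).
  sum_i theta_i^2 = (0.162)^2 + (0.047)^2 = 0.026244 + 0.002209 = 0.028453.
  gamma(0) = 1 * (1 + 0.028453) = 1 * 1.028453 = 1.028453, which rounds to 1.0285.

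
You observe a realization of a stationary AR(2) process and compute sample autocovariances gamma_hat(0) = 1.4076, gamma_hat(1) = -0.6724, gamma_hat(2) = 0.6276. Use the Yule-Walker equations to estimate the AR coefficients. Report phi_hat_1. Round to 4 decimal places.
\hat\phi_{1} = -0.3430

The Yule-Walker equations for an AR(p) process read, in matrix form,
  Gamma_p phi = r_p,   with   (Gamma_p)_{ij} = gamma(|i - j|),
                       (r_p)_i = gamma(i),   i,j = 1..p.
Substitute the sample gammas (Toeplitz matrix and right-hand side of size 2):
  Gamma_p = [[1.4076, -0.6724], [-0.6724, 1.4076]]
  r_p     = [-0.6724, 0.6276]
Written out:
  1.4076 phi_1 - 0.6724 phi_2 = -0.6724
  -0.6724 phi_1 + 1.4076 phi_2 = 0.6276
Solve by Cramer's rule:
  det = gamma(0)^2 - gamma(1)^2 = (1.4076)^2 - (-0.6724)^2 = 1.98133776 - 0.45212176 = 1.529216
  phi_hat_1 = [gamma(1) gamma(0) - gamma(1) gamma(2)] / det = [(-0.6724)(1.4076) - (-0.6724)(0.6276)] / 1.529216 = -0.524472 / 1.529216 = -0.343
  phi_hat_2 = [gamma(0) gamma(2) - gamma(1)^2] / det = [(1.4076)(0.6276) - (-0.6724)^2] / 1.529216 = 0.431288 / 1.529216 = 0.282
So phi_hat = [-0.3430, 0.2820].
Therefore phi_hat_1 = -0.3430.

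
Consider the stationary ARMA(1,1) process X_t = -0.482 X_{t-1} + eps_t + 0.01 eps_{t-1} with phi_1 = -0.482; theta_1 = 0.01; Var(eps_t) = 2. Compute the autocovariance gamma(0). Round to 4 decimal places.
\gamma(0) = 2.5804

Multiply the model equation by X_{t-k} and take expectations. With theta_0 = psi_0 = 1 and psi_j the MA(infinity) weights, this gives
  gamma(k) - sum_i phi_i gamma(k-i) = c_k,
  c_k = sigma^2 * sum_{j=k..q} theta_j psi_{j-k}   (c_k = 0 for k > q),
using gamma(-m) = gamma(m).
psi-weights needed (psi_j = theta_j + sum_i phi_i psi_{j-i}):
  psi_1 = theta_1 + phi_1 = 0.01 + (-0.482) = -0.472
Right-hand sides:
  c_0 = sigma^2 (1 + theta_1 psi_1) = 2 * (1 + (0.01)(-0.472)) = 2 * 0.99528 = 1.99056
  c_1 = sigma^2 theta_1 = 2 * (0.01) = 0.02
  c_2 = 0
Equations for k = 0 and k = 1 (AR order 1):
  gamma(0) = phi_1 gamma(1) + c_0
  gamma(1) = phi_1 gamma(0) + c_1
Substituting the second into the first: gamma(0) (1 - phi_1^2) = c_0 + phi_1 c_1, so
  gamma(0) = (c_0 + phi_1 c_1) / (1 - phi_1^2) = (1.99056 + (-0.482)(0.02)) / (1 - (-0.482)^2) = 1.98092 / 0.767676 = 2.580412.
Therefore gamma(0) = 2.5804 (to 4 decimal places).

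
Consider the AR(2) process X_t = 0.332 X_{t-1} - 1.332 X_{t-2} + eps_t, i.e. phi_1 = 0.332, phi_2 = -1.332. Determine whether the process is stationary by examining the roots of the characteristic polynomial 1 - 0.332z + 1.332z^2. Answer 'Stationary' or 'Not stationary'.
\text{Not stationary}

The AR(p) characteristic polynomial is P(z) = 1 - 0.332z + 1.332z^2.
Stationarity requires all roots to lie outside the unit circle, i.e. |z| > 1 for every root.
Set 1 + (-0.332) z + (1.332) z^2 = 0, i.e. a z^2 + b z + c = 0 with a = 1.332, b = -0.332, c = 1.
Discriminant D = b^2 - 4ac = (-0.332)^2 - 4*(1.332)*1 = 0.110224 - (5.328) = -5.217776.
D < 0, so the roots are the complex-conjugate pair z = (-b +/- i sqrt(-D)) / (2a) = 0.1246 +/- 0.8574i.
For a conjugate pair |z|^2 = z * conj(z) = (product of roots) = c/a = 1/(1.332) = 0.750751, so |z| = sqrt(0.750751) = 0.8665 for both roots.
Moduli of all roots: 0.8665, 0.8665.
All moduli strictly greater than 1? No.
Verdict: Not stationary.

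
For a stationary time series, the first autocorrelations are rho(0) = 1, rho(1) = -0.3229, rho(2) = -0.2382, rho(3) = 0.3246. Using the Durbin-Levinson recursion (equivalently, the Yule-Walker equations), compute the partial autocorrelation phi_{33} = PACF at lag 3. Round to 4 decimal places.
\phi_{33} = 0.1240

The PACF at lag k is phi_{kk}, the last component of the solution
to the Yule-Walker system G_k phi = r_k where
  (G_k)_{ij} = rho(|i - j|), (r_k)_i = rho(i), i,j = 1..k.
Equivalently, Durbin-Levinson gives phi_{kk} iteratively:
  phi_{11} = rho(1)
  phi_{kk} = [rho(k) - sum_{j=1..k-1} phi_{k-1,j} rho(k-j)]
            / [1 - sum_{j=1..k-1} phi_{k-1,j} rho(j)],
  phi_{k,j} = phi_{k-1,j} - phi_{kk} phi_{k-1,k-j},  j = 1..k-1.
Step k = 1:
  phi_11 = rho(1) = -0.3229.
Step k = 2:
  phi_22 = [rho(2) - phi_11 rho(1)] / [1 - phi_11 rho(1)] = [-0.2382 - (-0.3229)(-0.3229)] / [1 - (-0.3229)(-0.3229)]
         = -0.34246441 / 0.89573559 = -0.382328.
  Update: phi_21 = phi_11 - phi_22 phi_11 = -0.3229 - (-0.382328)(-0.3229) = -0.446354.
Step k = 3:
  phi_33 = [rho(3) - phi_21 rho(2) - phi_22 rho(1)] / [1 - phi_21 rho(1) - phi_22 rho(2)]
    numerator   = 0.3246 - (-0.446354)(-0.2382) - (-0.382328)(-0.3229) = 0.09482501
    denominator = 1 - (-0.446354)(-0.3229) - (-0.382328)(-0.2382) = 0.764802
  phi_33 = 0.09482501 / 0.764802 = 0.124.
Therefore phi_{33} = 0.1240.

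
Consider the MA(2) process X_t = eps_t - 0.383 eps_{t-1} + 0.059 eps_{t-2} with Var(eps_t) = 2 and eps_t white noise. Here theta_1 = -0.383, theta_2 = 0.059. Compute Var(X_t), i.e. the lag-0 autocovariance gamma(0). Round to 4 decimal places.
\gamma(0) = 2.3003

For an MA(q) process X_t = eps_t + sum_i theta_i eps_{t-i} with
Var(eps_t) = sigma^2, the variance is
  gamma(0) = sigma^2 * (1 + sum_i theta_i^2).
  sum_i theta_i^2 = (-0.383)^2 + (0.059)^2 = 0.146689 + 0.003481 = 0.15017.
  gamma(0) = 2 * (1 + 0.15017) = 2 * 1.15017 = 2.30034, which rounds to 2.3003.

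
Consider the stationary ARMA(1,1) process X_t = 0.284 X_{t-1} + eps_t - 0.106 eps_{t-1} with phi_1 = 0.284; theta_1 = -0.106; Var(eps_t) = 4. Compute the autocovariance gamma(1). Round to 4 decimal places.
\gamma(1) = 0.7512

Multiply the model equation by X_{t-k} and take expectations. With theta_0 = psi_0 = 1 and psi_j the MA(infinity) weights, this gives
  gamma(k) - sum_i phi_i gamma(k-i) = c_k,
  c_k = sigma^2 * sum_{j=k..q} theta_j psi_{j-k}   (c_k = 0 for k > q),
using gamma(-m) = gamma(m).
psi-weights needed (psi_j = theta_j + sum_i phi_i psi_{j-i}):
  psi_1 = theta_1 + phi_1 = -0.106 + (0.284) = 0.178
Right-hand sides:
  c_0 = sigma^2 (1 + theta_1 psi_1) = 4 * (1 + (-0.106)(0.178)) = 4 * 0.981132 = 3.924528
  c_1 = sigma^2 theta_1 = 4 * (-0.106) = -0.424
  c_2 = 0
Equations for k = 0 and k = 1 (AR order 1):
  gamma(0) = phi_1 gamma(1) + c_0
  gamma(1) = phi_1 gamma(0) + c_1
Substituting the second into the first: gamma(0) (1 - phi_1^2) = c_0 + phi_1 c_1, so
  gamma(0) = (c_0 + phi_1 c_1) / (1 - phi_1^2) = (3.924528 + (0.284)(-0.424)) / (1 - (0.284)^2) = 3.804112 / 0.919344 = 4.137855.
  gamma(1) = phi_1 gamma(0) + c_1 = (0.284)(4.137855) + (-0.424) = 0.751151.
Therefore gamma(1) = 0.7512 (to 4 decimal places).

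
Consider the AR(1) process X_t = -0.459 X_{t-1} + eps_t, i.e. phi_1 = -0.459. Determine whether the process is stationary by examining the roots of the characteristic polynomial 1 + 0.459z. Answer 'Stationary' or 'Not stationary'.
\text{Stationary}

The AR(p) characteristic polynomial is P(z) = 1 + 0.459z.
Stationarity requires all roots to lie outside the unit circle, i.e. |z| > 1 for every root.
This is linear in z: 1 + (0.459) z = 0  =>  z = -1/(0.459) = -2.178649,  |z| = 2.178649.
Moduli of all roots: 2.1786.
All moduli strictly greater than 1? Yes.
Verdict: Stationary.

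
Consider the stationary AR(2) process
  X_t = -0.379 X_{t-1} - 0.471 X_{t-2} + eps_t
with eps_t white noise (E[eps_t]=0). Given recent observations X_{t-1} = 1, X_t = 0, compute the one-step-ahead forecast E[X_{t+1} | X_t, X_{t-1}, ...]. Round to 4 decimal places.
E[X_{t+1} \mid \mathcal F_t] = -0.4710

For an AR(p) model X_t = c + sum_i phi_i X_{t-i} + eps_t, the
one-step-ahead conditional mean is
  E[X_{t+1} | X_t, ...] = c + sum_i phi_i X_{t+1-i}.
Substitute known values:
  E[X_{t+1} | ...] = (-0.379) * (0) + (-0.471) * (1)
                   = -0.4710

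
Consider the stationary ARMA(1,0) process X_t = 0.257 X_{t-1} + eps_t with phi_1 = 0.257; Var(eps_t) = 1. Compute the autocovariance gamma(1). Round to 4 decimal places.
\gamma(1) = 0.2752

Multiply the model equation by X_{t-k} and take expectations. With theta_0 = psi_0 = 1 and psi_j the MA(infinity) weights, this gives
  gamma(k) - sum_i phi_i gamma(k-i) = c_k,
  c_k = sigma^2 * sum_{j=k..q} theta_j psi_{j-k}   (c_k = 0 for k > q),
using gamma(-m) = gamma(m).
Pure AR (q = 0): c_0 = sigma^2 = 1, c_k = 0 for k >= 1.
Equations for k = 0 and k = 1 (AR order 1):
  gamma(0) = phi_1 gamma(1) + c_0
  gamma(1) = phi_1 gamma(0) + c_1
Substituting the second into the first: gamma(0) (1 - phi_1^2) = c_0 + phi_1 c_1, so
  gamma(0) = c_0 / (1 - phi_1^2) = 1 / (1 - (0.257)^2) = 1 / 0.933951 = 1.07072.
  gamma(1) = phi_1 gamma(0) = (0.257)(1.07072) = 0.275175.
Therefore gamma(1) = 0.2752 (to 4 decimal places).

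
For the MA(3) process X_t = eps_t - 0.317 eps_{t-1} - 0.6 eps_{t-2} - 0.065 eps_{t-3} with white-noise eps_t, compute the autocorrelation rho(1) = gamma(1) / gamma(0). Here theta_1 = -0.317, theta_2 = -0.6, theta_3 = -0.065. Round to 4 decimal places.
\rho(1) = -0.0599

For an MA(q) process with theta_0 = 1, the autocovariance is
  gamma(k) = sigma^2 * sum_{i=0..q-k} theta_i * theta_{i+k},
and rho(k) = gamma(k) / gamma(0). Sigma^2 cancels.
  numerator   = (1)*(-0.317) + (-0.317)*(-0.6) + (-0.6)*(-0.065) = -0.0878.
  denominator = (1)^2 + (-0.317)^2 + (-0.6)^2 + (-0.065)^2 = 1.464714.
  rho(1) = -0.0878 / 1.464714 = -0.0599.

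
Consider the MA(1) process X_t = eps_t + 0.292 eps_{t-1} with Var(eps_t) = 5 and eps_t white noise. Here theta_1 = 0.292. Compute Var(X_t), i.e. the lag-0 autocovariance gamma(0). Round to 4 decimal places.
\gamma(0) = 5.4263

For an MA(q) process X_t = eps_t + sum_i theta_i eps_{t-i} with
Var(eps_t) = sigma^2, the variance is
  gamma(0) = sigma^2 * (1 + sum_i theta_i^2).
  sum_i theta_i^2 = (0.292)^2 = 0.085264.
  gamma(0) = 5 * (1 + 0.085264) = 5 * 1.085264 = 5.42632, which rounds to 5.4263.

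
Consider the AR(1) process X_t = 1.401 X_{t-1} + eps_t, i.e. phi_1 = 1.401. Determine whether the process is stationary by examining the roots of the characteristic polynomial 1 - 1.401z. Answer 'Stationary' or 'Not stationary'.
\text{Not stationary}

The AR(p) characteristic polynomial is P(z) = 1 - 1.401z.
Stationarity requires all roots to lie outside the unit circle, i.e. |z| > 1 for every root.
This is linear in z: 1 + (-1.401) z = 0  =>  z = -1/(-1.401) = 0.713776,  |z| = 0.713776.
Moduli of all roots: 0.7138.
All moduli strictly greater than 1? No.
Verdict: Not stationary.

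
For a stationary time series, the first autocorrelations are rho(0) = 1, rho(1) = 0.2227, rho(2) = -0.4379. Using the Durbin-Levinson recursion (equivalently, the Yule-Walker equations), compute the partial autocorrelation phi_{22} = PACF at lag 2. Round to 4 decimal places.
\phi_{22} = -0.5129

The PACF at lag k is phi_{kk}, the last component of the solution
to the Yule-Walker system G_k phi = r_k where
  (G_k)_{ij} = rho(|i - j|), (r_k)_i = rho(i), i,j = 1..k.
Equivalently, Durbin-Levinson gives phi_{kk} iteratively:
  phi_{11} = rho(1)
  phi_{kk} = [rho(k) - sum_{j=1..k-1} phi_{k-1,j} rho(k-j)]
            / [1 - sum_{j=1..k-1} phi_{k-1,j} rho(j)],
  phi_{k,j} = phi_{k-1,j} - phi_{kk} phi_{k-1,k-j},  j = 1..k-1.
Step k = 1:
  phi_11 = rho(1) = 0.2227.
Step k = 2:
  phi_22 = [rho(2) - phi_11 rho(1)] / [1 - phi_11 rho(1)] = [-0.4379 - (0.2227)(0.2227)] / [1 - (0.2227)(0.2227)]
         = -0.48749529 / 0.95040471 = -0.5129.
Therefore phi_{22} = -0.5129.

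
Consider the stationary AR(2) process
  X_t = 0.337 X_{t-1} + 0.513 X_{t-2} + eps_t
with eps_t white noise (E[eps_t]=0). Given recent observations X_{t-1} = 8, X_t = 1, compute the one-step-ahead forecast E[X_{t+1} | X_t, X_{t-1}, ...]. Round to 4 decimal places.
E[X_{t+1} \mid \mathcal F_t] = 4.4410

For an AR(p) model X_t = c + sum_i phi_i X_{t-i} + eps_t, the
one-step-ahead conditional mean is
  E[X_{t+1} | X_t, ...] = c + sum_i phi_i X_{t+1-i}.
Substitute known values:
  E[X_{t+1} | ...] = (0.337) * (1) + (0.513) * (8)
                   = 4.4410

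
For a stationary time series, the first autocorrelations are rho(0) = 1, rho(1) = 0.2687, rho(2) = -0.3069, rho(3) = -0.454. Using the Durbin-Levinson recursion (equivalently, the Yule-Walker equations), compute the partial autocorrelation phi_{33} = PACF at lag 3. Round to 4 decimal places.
\phi_{33} = -0.2951

The PACF at lag k is phi_{kk}, the last component of the solution
to the Yule-Walker system G_k phi = r_k where
  (G_k)_{ij} = rho(|i - j|), (r_k)_i = rho(i), i,j = 1..k.
Equivalently, Durbin-Levinson gives phi_{kk} iteratively:
  phi_{11} = rho(1)
  phi_{kk} = [rho(k) - sum_{j=1..k-1} phi_{k-1,j} rho(k-j)]
            / [1 - sum_{j=1..k-1} phi_{k-1,j} rho(j)],
  phi_{k,j} = phi_{k-1,j} - phi_{kk} phi_{k-1,k-j},  j = 1..k-1.
Step k = 1:
  phi_11 = rho(1) = 0.2687.
Step k = 2:
  phi_22 = [rho(2) - phi_11 rho(1)] / [1 - phi_11 rho(1)] = [-0.3069 - (0.2687)(0.2687)] / [1 - (0.2687)(0.2687)]
         = -0.37909969 / 0.92780031 = -0.408601.
  Update: phi_21 = phi_11 - phi_22 phi_11 = 0.2687 - (-0.408601)(0.2687) = 0.378491.
Step k = 3:
  phi_33 = [rho(3) - phi_21 rho(2) - phi_22 rho(1)] / [1 - phi_21 rho(1) - phi_22 rho(2)]
    numerator   = -0.454 - (0.378491)(-0.3069) - (-0.408601)(0.2687) = -0.22805016
    denominator = 1 - (0.378491)(0.2687) - (-0.408601)(-0.3069) = 0.77289998
  phi_33 = -0.22805016 / 0.77289998 = -0.2951.
Therefore phi_{33} = -0.2951.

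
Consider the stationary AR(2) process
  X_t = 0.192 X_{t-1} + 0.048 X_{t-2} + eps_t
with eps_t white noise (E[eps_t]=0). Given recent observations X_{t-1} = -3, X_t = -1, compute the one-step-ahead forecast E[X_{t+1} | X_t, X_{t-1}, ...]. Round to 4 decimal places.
E[X_{t+1} \mid \mathcal F_t] = -0.3360

For an AR(p) model X_t = c + sum_i phi_i X_{t-i} + eps_t, the
one-step-ahead conditional mean is
  E[X_{t+1} | X_t, ...] = c + sum_i phi_i X_{t+1-i}.
Substitute known values:
  E[X_{t+1} | ...] = (0.192) * (-1) + (0.048) * (-3)
                   = -0.3360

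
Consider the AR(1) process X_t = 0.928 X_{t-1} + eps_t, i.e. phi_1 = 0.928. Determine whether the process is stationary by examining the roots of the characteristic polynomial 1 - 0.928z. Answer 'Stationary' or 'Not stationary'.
\text{Stationary}

The AR(p) characteristic polynomial is P(z) = 1 - 0.928z.
Stationarity requires all roots to lie outside the unit circle, i.e. |z| > 1 for every root.
This is linear in z: 1 + (-0.928) z = 0  =>  z = -1/(-0.928) = 1.077586,  |z| = 1.077586.
Moduli of all roots: 1.0776.
All moduli strictly greater than 1? Yes.
Verdict: Stationary.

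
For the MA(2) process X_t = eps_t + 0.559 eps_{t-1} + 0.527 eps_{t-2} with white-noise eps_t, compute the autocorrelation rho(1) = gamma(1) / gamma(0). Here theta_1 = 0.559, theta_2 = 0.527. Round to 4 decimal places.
\rho(1) = 0.5368

For an MA(q) process with theta_0 = 1, the autocovariance is
  gamma(k) = sigma^2 * sum_{i=0..q-k} theta_i * theta_{i+k},
and rho(k) = gamma(k) / gamma(0). Sigma^2 cancels.
  numerator   = (1)*(0.559) + (0.559)*(0.527) = 0.853593.
  denominator = (1)^2 + (0.559)^2 + (0.527)^2 = 1.59021.
  rho(1) = 0.853593 / 1.59021 = 0.5368.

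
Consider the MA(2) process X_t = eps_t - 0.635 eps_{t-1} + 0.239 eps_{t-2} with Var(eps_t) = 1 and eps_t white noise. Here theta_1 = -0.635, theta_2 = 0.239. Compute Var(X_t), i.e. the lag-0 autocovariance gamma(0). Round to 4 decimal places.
\gamma(0) = 1.4603

For an MA(q) process X_t = eps_t + sum_i theta_i eps_{t-i} with
Var(eps_t) = sigma^2, the variance is
  gamma(0) = sigma^2 * (1 + sum_i theta_i^2).
  sum_i theta_i^2 = (-0.635)^2 + (0.239)^2 = 0.403225 + 0.057121 = 0.460346.
  gamma(0) = 1 * (1 + 0.460346) = 1 * 1.460346 = 1.460346, which rounds to 1.4603.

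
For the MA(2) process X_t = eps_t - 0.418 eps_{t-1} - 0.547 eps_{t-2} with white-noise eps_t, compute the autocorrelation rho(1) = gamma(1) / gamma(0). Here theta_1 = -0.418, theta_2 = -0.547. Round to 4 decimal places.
\rho(1) = -0.1285

For an MA(q) process with theta_0 = 1, the autocovariance is
  gamma(k) = sigma^2 * sum_{i=0..q-k} theta_i * theta_{i+k},
and rho(k) = gamma(k) / gamma(0). Sigma^2 cancels.
  numerator   = (1)*(-0.418) + (-0.418)*(-0.547) = -0.189354.
  denominator = (1)^2 + (-0.418)^2 + (-0.547)^2 = 1.473933.
  rho(1) = -0.189354 / 1.473933 = -0.1285.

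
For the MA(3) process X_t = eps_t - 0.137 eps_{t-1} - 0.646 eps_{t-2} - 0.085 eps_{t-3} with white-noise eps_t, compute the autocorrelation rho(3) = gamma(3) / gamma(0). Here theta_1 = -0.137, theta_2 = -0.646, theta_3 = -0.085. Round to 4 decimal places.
\rho(3) = -0.0589

For an MA(q) process with theta_0 = 1, the autocovariance is
  gamma(k) = sigma^2 * sum_{i=0..q-k} theta_i * theta_{i+k},
and rho(k) = gamma(k) / gamma(0). Sigma^2 cancels.
  numerator   = (1)*(-0.085) = -0.085.
  denominator = (1)^2 + (-0.137)^2 + (-0.646)^2 + (-0.085)^2 = 1.44331.
  rho(3) = -0.085 / 1.44331 = -0.0589.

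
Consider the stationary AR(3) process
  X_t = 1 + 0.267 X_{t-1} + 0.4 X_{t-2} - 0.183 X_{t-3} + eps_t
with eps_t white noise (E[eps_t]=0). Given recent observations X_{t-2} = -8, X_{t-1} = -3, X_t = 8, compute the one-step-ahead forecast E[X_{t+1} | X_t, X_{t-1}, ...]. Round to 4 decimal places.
E[X_{t+1} \mid \mathcal F_t] = 3.4000

For an AR(p) model X_t = c + sum_i phi_i X_{t-i} + eps_t, the
one-step-ahead conditional mean is
  E[X_{t+1} | X_t, ...] = c + sum_i phi_i X_{t+1-i}.
Substitute known values:
  E[X_{t+1} | ...] = 1 + (0.267) * (8) + (0.4) * (-3) + (-0.183) * (-8)
                   = 3.4000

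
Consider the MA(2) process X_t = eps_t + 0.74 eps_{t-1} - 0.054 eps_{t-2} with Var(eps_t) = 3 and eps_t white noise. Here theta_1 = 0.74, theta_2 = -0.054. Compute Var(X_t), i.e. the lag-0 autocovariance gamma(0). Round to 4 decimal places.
\gamma(0) = 4.6515

For an MA(q) process X_t = eps_t + sum_i theta_i eps_{t-i} with
Var(eps_t) = sigma^2, the variance is
  gamma(0) = sigma^2 * (1 + sum_i theta_i^2).
  sum_i theta_i^2 = (0.74)^2 + (-0.054)^2 = 0.5476 + 0.002916 = 0.550516.
  gamma(0) = 3 * (1 + 0.550516) = 3 * 1.550516 = 4.651548, which rounds to 4.6515.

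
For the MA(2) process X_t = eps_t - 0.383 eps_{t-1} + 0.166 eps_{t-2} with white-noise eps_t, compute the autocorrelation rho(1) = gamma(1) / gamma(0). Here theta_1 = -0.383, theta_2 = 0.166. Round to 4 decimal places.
\rho(1) = -0.3803

For an MA(q) process with theta_0 = 1, the autocovariance is
  gamma(k) = sigma^2 * sum_{i=0..q-k} theta_i * theta_{i+k},
and rho(k) = gamma(k) / gamma(0). Sigma^2 cancels.
  numerator   = (1)*(-0.383) + (-0.383)*(0.166) = -0.446578.
  denominator = (1)^2 + (-0.383)^2 + (0.166)^2 = 1.174245.
  rho(1) = -0.446578 / 1.174245 = -0.3803.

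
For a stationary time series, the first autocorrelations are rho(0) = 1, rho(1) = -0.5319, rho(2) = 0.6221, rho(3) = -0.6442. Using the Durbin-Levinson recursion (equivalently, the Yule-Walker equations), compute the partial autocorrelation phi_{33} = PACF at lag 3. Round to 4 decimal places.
\phi_{33} = -0.3920

The PACF at lag k is phi_{kk}, the last component of the solution
to the Yule-Walker system G_k phi = r_k where
  (G_k)_{ij} = rho(|i - j|), (r_k)_i = rho(i), i,j = 1..k.
Equivalently, Durbin-Levinson gives phi_{kk} iteratively:
  phi_{11} = rho(1)
  phi_{kk} = [rho(k) - sum_{j=1..k-1} phi_{k-1,j} rho(k-j)]
            / [1 - sum_{j=1..k-1} phi_{k-1,j} rho(j)],
  phi_{k,j} = phi_{k-1,j} - phi_{kk} phi_{k-1,k-j},  j = 1..k-1.
Step k = 1:
  phi_11 = rho(1) = -0.5319.
Step k = 2:
  phi_22 = [rho(2) - phi_11 rho(1)] / [1 - phi_11 rho(1)] = [0.6221 - (-0.5319)(-0.5319)] / [1 - (-0.5319)(-0.5319)]
         = 0.33918239 / 0.71708239 = 0.473003.
  Update: phi_21 = phi_11 - phi_22 phi_11 = -0.5319 - (0.473003)(-0.5319) = -0.28031.
Step k = 3:
  phi_33 = [rho(3) - phi_21 rho(2) - phi_22 rho(1)] / [1 - phi_21 rho(1) - phi_22 rho(2)]
    numerator   = -0.6442 - (-0.28031)(0.6221) - (0.473003)(-0.5319) = -0.21822896
    denominator = 1 - (-0.28031)(-0.5319) - (0.473003)(0.6221) = 0.55664798
  phi_33 = -0.21822896 / 0.55664798 = -0.392.
Therefore phi_{33} = -0.3920.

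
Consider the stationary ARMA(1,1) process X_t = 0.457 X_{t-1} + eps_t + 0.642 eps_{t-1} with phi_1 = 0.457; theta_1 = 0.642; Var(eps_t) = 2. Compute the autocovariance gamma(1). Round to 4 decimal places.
\gamma(1) = 3.5933

Multiply the model equation by X_{t-k} and take expectations. With theta_0 = psi_0 = 1 and psi_j the MA(infinity) weights, this gives
  gamma(k) - sum_i phi_i gamma(k-i) = c_k,
  c_k = sigma^2 * sum_{j=k..q} theta_j psi_{j-k}   (c_k = 0 for k > q),
using gamma(-m) = gamma(m).
psi-weights needed (psi_j = theta_j + sum_i phi_i psi_{j-i}):
  psi_1 = theta_1 + phi_1 = 0.642 + (0.457) = 1.099
Right-hand sides:
  c_0 = sigma^2 (1 + theta_1 psi_1) = 2 * (1 + (0.642)(1.099)) = 2 * 1.705558 = 3.411116
  c_1 = sigma^2 theta_1 = 2 * (0.642) = 1.284
  c_2 = 0
Equations for k = 0 and k = 1 (AR order 1):
  gamma(0) = phi_1 gamma(1) + c_0
  gamma(1) = phi_1 gamma(0) + c_1
Substituting the second into the first: gamma(0) (1 - phi_1^2) = c_0 + phi_1 c_1, so
  gamma(0) = (c_0 + phi_1 c_1) / (1 - phi_1^2) = (3.411116 + (0.457)(1.284)) / (1 - (0.457)^2) = 3.997904 / 0.791151 = 5.053276.
  gamma(1) = phi_1 gamma(0) + c_1 = (0.457)(5.053276) + (1.284) = 3.593347.
Therefore gamma(1) = 3.5933 (to 4 decimal places).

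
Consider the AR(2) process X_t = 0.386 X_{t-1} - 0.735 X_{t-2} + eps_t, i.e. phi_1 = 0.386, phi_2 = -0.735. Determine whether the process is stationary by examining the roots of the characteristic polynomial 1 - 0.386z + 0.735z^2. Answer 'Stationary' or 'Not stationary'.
\text{Stationary}

The AR(p) characteristic polynomial is P(z) = 1 - 0.386z + 0.735z^2.
Stationarity requires all roots to lie outside the unit circle, i.e. |z| > 1 for every root.
Set 1 + (-0.386) z + (0.735) z^2 = 0, i.e. a z^2 + b z + c = 0 with a = 0.735, b = -0.386, c = 1.
Discriminant D = b^2 - 4ac = (-0.386)^2 - 4*(0.735)*1 = 0.148996 - (2.94) = -2.791004.
D < 0, so the roots are the complex-conjugate pair z = (-b +/- i sqrt(-D)) / (2a) = 0.2626 +/- 1.1365i.
For a conjugate pair |z|^2 = z * conj(z) = (product of roots) = c/a = 1/(0.735) = 1.360544, so |z| = sqrt(1.360544) = 1.1664 for both roots.
Moduli of all roots: 1.1664, 1.1664.
All moduli strictly greater than 1? Yes.
Verdict: Stationary.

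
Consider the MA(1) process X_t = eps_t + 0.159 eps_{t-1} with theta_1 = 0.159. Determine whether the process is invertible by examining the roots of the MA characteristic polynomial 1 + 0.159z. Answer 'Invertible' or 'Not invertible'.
\text{Invertible}

The MA(q) characteristic polynomial is P(z) = 1 + 0.159z.
Invertibility requires all roots to lie outside the unit circle, i.e. |z| > 1 for every root.
This is linear in z: 1 + (0.159) z = 0  =>  z = -1/(0.159) = -6.289308,  |z| = 6.289308.
Moduli of all roots: 6.2893.
All moduli strictly greater than 1? Yes.
Verdict: Invertible.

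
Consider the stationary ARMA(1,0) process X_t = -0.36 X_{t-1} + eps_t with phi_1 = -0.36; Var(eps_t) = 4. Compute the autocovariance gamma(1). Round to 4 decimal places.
\gamma(1) = -1.6544

Multiply the model equation by X_{t-k} and take expectations. With theta_0 = psi_0 = 1 and psi_j the MA(infinity) weights, this gives
  gamma(k) - sum_i phi_i gamma(k-i) = c_k,
  c_k = sigma^2 * sum_{j=k..q} theta_j psi_{j-k}   (c_k = 0 for k > q),
using gamma(-m) = gamma(m).
Pure AR (q = 0): c_0 = sigma^2 = 4, c_k = 0 for k >= 1.
Equations for k = 0 and k = 1 (AR order 1):
  gamma(0) = phi_1 gamma(1) + c_0
  gamma(1) = phi_1 gamma(0) + c_1
Substituting the second into the first: gamma(0) (1 - phi_1^2) = c_0 + phi_1 c_1, so
  gamma(0) = c_0 / (1 - phi_1^2) = 4 / (1 - (-0.36)^2) = 4 / 0.8704 = 4.595588.
  gamma(1) = phi_1 gamma(0) = (-0.36)(4.595588) = -1.654412.
Therefore gamma(1) = -1.6544 (to 4 decimal places).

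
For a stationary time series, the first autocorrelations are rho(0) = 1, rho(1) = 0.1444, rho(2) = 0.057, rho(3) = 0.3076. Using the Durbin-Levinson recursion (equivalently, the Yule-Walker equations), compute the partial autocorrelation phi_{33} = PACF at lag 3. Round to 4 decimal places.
\phi_{33} = 0.3010

The PACF at lag k is phi_{kk}, the last component of the solution
to the Yule-Walker system G_k phi = r_k where
  (G_k)_{ij} = rho(|i - j|), (r_k)_i = rho(i), i,j = 1..k.
Equivalently, Durbin-Levinson gives phi_{kk} iteratively:
  phi_{11} = rho(1)
  phi_{kk} = [rho(k) - sum_{j=1..k-1} phi_{k-1,j} rho(k-j)]
            / [1 - sum_{j=1..k-1} phi_{k-1,j} rho(j)],
  phi_{k,j} = phi_{k-1,j} - phi_{kk} phi_{k-1,k-j},  j = 1..k-1.
Step k = 1:
  phi_11 = rho(1) = 0.1444.
Step k = 2:
  phi_22 = [rho(2) - phi_11 rho(1)] / [1 - phi_11 rho(1)] = [0.057 - (0.1444)(0.1444)] / [1 - (0.1444)(0.1444)]
         = 0.03614864 / 0.97914864 = 0.036918.
  Update: phi_21 = phi_11 - phi_22 phi_11 = 0.1444 - (0.036918)(0.1444) = 0.139069.
Step k = 3:
  phi_33 = [rho(3) - phi_21 rho(2) - phi_22 rho(1)] / [1 - phi_21 rho(1) - phi_22 rho(2)]
    numerator   = 0.3076 - (0.139069)(0.057) - (0.036918)(0.1444) = 0.29434205
    denominator = 1 - (0.139069)(0.1444) - (0.036918)(0.057) = 0.97781409
  phi_33 = 0.29434205 / 0.97781409 = 0.301.
Therefore phi_{33} = 0.3010.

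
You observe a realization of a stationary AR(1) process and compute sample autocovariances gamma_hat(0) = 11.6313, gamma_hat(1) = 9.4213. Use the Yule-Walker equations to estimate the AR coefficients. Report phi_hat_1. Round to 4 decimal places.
\hat\phi_{1} = 0.8100

The Yule-Walker equations for an AR(p) process read, in matrix form,
  Gamma_p phi = r_p,   with   (Gamma_p)_{ij} = gamma(|i - j|),
                       (r_p)_i = gamma(i),   i,j = 1..p.
Substitute the sample gammas (Toeplitz matrix and right-hand side of size 1):
  Gamma_p = [[11.6313]]
  r_p     = [9.4213]
With p = 1 this is the single equation gamma(0) phi_1 = gamma(1):
  phi_hat_1 = gamma(1) / gamma(0) = 9.4213 / 11.6313 = 0.8100.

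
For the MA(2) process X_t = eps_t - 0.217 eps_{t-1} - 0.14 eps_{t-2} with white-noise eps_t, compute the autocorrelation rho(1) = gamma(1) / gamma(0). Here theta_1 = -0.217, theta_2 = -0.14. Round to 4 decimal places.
\rho(1) = -0.1750

For an MA(q) process with theta_0 = 1, the autocovariance is
  gamma(k) = sigma^2 * sum_{i=0..q-k} theta_i * theta_{i+k},
and rho(k) = gamma(k) / gamma(0). Sigma^2 cancels.
  numerator   = (1)*(-0.217) + (-0.217)*(-0.14) = -0.18662.
  denominator = (1)^2 + (-0.217)^2 + (-0.14)^2 = 1.066689.
  rho(1) = -0.18662 / 1.066689 = -0.1750.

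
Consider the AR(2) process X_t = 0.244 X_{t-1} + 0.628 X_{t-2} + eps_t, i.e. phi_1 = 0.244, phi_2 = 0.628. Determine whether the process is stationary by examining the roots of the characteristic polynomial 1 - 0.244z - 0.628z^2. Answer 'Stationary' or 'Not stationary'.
\text{Stationary}

The AR(p) characteristic polynomial is P(z) = 1 - 0.244z - 0.628z^2.
Stationarity requires all roots to lie outside the unit circle, i.e. |z| > 1 for every root.
Set 1 + (-0.244) z + (-0.628) z^2 = 0, i.e. a z^2 + b z + c = 0 with a = -0.628, b = -0.244, c = 1.
Discriminant D = b^2 - 4ac = (-0.244)^2 - 4*(-0.628)*1 = 0.059536 - (-2.512) = 2.571536.
D >= 0, so the roots are real: z = (-b +/- sqrt(D)) / (2a) = (0.244 +/- 1.603601) / (-1.256).
  z_1 = (0.244 + 1.603601) / (-1.256) = -1.471,   |z_1| = 1.471.
  z_2 = (0.244 - 1.603601) / (-1.256) = 1.0825,   |z_2| = 1.0825.
Moduli of all roots: 1.4710, 1.0825.
All moduli strictly greater than 1? Yes.
Verdict: Stationary.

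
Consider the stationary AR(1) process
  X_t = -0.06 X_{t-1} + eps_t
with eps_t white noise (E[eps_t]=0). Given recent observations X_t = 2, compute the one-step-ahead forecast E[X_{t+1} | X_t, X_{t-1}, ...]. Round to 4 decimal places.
E[X_{t+1} \mid \mathcal F_t] = -0.1200

For an AR(p) model X_t = c + sum_i phi_i X_{t-i} + eps_t, the
one-step-ahead conditional mean is
  E[X_{t+1} | X_t, ...] = c + sum_i phi_i X_{t+1-i}.
Substitute known values:
  E[X_{t+1} | ...] = (-0.06) * (2)
                   = -0.1200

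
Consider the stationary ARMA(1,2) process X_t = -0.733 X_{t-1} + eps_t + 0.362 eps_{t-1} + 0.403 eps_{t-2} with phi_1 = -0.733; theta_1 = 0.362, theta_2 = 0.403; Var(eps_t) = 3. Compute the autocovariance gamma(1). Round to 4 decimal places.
\gamma(1) = -4.0292

Multiply the model equation by X_{t-k} and take expectations. With theta_0 = psi_0 = 1 and psi_j the MA(infinity) weights, this gives
  gamma(k) - sum_i phi_i gamma(k-i) = c_k,
  c_k = sigma^2 * sum_{j=k..q} theta_j psi_{j-k}   (c_k = 0 for k > q),
using gamma(-m) = gamma(m).
psi-weights needed (psi_j = theta_j + sum_i phi_i psi_{j-i}):
  psi_1 = theta_1 + phi_1 = 0.362 + (-0.733) = -0.371
  psi_2 = theta_2 + phi_1 psi_1 = 0.403 + (-0.733)(-0.371) = 0.674943
Right-hand sides:
  c_0 = sigma^2 (1 + theta_1 psi_1 + theta_2 psi_2) = 3 * (1 + (0.362)(-0.371) + (0.403)(0.674943)) = 3 * 1.1377 = 3.4131
  c_1 = sigma^2 (theta_1 + theta_2 psi_1) = 3 * (0.362 + (0.403)(-0.371)) = 0.637461
  c_2 = sigma^2 theta_2 = 3 * (0.403) = 1.209
Equations for k = 0 and k = 1 (AR order 1):
  gamma(0) = phi_1 gamma(1) + c_0
  gamma(1) = phi_1 gamma(0) + c_1
Substituting the second into the first: gamma(0) (1 - phi_1^2) = c_0 + phi_1 c_1, so
  gamma(0) = (c_0 + phi_1 c_1) / (1 - phi_1^2) = (3.4131 + (-0.733)(0.637461)) / (1 - (-0.733)^2) = 2.945841 / 0.462711 = 6.366482.
  gamma(1) = phi_1 gamma(0) + c_1 = (-0.733)(6.366482) + (0.637461) = -4.02917.
Therefore gamma(1) = -4.0292 (to 4 decimal places).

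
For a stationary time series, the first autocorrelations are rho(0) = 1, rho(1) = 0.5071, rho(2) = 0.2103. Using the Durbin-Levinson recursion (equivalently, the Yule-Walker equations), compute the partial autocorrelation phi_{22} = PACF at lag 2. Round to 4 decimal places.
\phi_{22} = -0.0631

The PACF at lag k is phi_{kk}, the last component of the solution
to the Yule-Walker system G_k phi = r_k where
  (G_k)_{ij} = rho(|i - j|), (r_k)_i = rho(i), i,j = 1..k.
Equivalently, Durbin-Levinson gives phi_{kk} iteratively:
  phi_{11} = rho(1)
  phi_{kk} = [rho(k) - sum_{j=1..k-1} phi_{k-1,j} rho(k-j)]
            / [1 - sum_{j=1..k-1} phi_{k-1,j} rho(j)],
  phi_{k,j} = phi_{k-1,j} - phi_{kk} phi_{k-1,k-j},  j = 1..k-1.
Step k = 1:
  phi_11 = rho(1) = 0.5071.
Step k = 2:
  phi_22 = [rho(2) - phi_11 rho(1)] / [1 - phi_11 rho(1)] = [0.2103 - (0.5071)(0.5071)] / [1 - (0.5071)(0.5071)]
         = -0.04685041 / 0.74284959 = -0.0631.
Therefore phi_{22} = -0.0631.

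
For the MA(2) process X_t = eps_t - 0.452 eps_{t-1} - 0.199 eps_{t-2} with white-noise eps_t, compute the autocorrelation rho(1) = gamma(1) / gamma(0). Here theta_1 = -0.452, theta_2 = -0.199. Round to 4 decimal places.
\rho(1) = -0.2911

For an MA(q) process with theta_0 = 1, the autocovariance is
  gamma(k) = sigma^2 * sum_{i=0..q-k} theta_i * theta_{i+k},
and rho(k) = gamma(k) / gamma(0). Sigma^2 cancels.
  numerator   = (1)*(-0.452) + (-0.452)*(-0.199) = -0.362052.
  denominator = (1)^2 + (-0.452)^2 + (-0.199)^2 = 1.243905.
  rho(1) = -0.362052 / 1.243905 = -0.2911.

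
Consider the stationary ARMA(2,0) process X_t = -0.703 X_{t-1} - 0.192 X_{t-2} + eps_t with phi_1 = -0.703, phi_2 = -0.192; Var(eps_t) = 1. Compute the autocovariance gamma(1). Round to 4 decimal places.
\gamma(1) = -0.9389

Multiply the model equation by X_{t-k} and take expectations. With theta_0 = psi_0 = 1 and psi_j the MA(infinity) weights, this gives
  gamma(k) - sum_i phi_i gamma(k-i) = c_k,
  c_k = sigma^2 * sum_{j=k..q} theta_j psi_{j-k}   (c_k = 0 for k > q),
using gamma(-m) = gamma(m).
Pure AR (q = 0): c_0 = sigma^2 = 1, c_k = 0 for k >= 1.
Equations for k = 0, 1, 2 (AR order 2, c_2 = 0):
  (E0) gamma(0) = phi_1 gamma(1) + phi_2 gamma(2) + c_0
  (E1) gamma(1) = phi_1 gamma(0) + phi_2 gamma(1) + c_1
  (E2) gamma(2) = phi_1 gamma(1) + phi_2 gamma(0)
From (E1): gamma(1) = A gamma(0) + B with
  A = phi_1 / (1 - phi_2) = -0.703 / 1.192 = -0.589765,   B = c_1 / (1 - phi_2) = 0 / 1.192 = 0.
Insert (E2) into (E0): gamma(0) (1 - phi_2^2) = phi_1 (1 + phi_2) gamma(1) + c_0.
  phi_1 (1 + phi_2) = (-0.703)(0.808) = -0.568024,   1 - phi_2^2 = 0.963136.
Replace gamma(1) by A gamma(0) + B and collect gamma(0):
  gamma(0) [0.963136 - (-0.568024)(-0.589765)] = c_0 = 1
  gamma(0) * 0.628135 = 1
  gamma(0) = 1 / 0.628135 = 1.592014.
  gamma(1) = A gamma(0) = (-0.589765)(1.592014) = -0.938914.
Therefore gamma(1) = -0.9389 (to 4 decimal places).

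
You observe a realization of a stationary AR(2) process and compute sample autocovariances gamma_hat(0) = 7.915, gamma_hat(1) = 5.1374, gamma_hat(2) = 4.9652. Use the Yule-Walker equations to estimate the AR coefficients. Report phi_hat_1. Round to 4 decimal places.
\hat\phi_{1} = 0.4180

The Yule-Walker equations for an AR(p) process read, in matrix form,
  Gamma_p phi = r_p,   with   (Gamma_p)_{ij} = gamma(|i - j|),
                       (r_p)_i = gamma(i),   i,j = 1..p.
Substitute the sample gammas (Toeplitz matrix and right-hand side of size 2):
  Gamma_p = [[7.915, 5.1374], [5.1374, 7.915]]
  r_p     = [5.1374, 4.9652]
Written out:
  7.915 phi_1 + 5.1374 phi_2 = 5.1374
  5.1374 phi_1 + 7.915 phi_2 = 4.9652
Solve by Cramer's rule:
  det = gamma(0)^2 - gamma(1)^2 = (7.915)^2 - (5.1374)^2 = 62.647225 - 26.39287876 = 36.25434624
  phi_hat_1 = [gamma(1) gamma(0) - gamma(1) gamma(2)] / det = [(5.1374)(7.915) - (5.1374)(4.9652)] / 36.25434624 = 15.15430252 / 36.25434624 = 0.418
  phi_hat_2 = [gamma(0) gamma(2) - gamma(1)^2] / det = [(7.915)(4.9652) - (5.1374)^2] / 36.25434624 = 12.90667924 / 36.25434624 = 0.356
So phi_hat = [0.4180, 0.3560].
Therefore phi_hat_1 = 0.4180.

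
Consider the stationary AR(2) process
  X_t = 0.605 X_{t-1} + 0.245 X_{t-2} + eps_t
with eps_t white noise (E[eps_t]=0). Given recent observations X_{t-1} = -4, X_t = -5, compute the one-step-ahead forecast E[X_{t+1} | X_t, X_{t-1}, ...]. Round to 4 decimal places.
E[X_{t+1} \mid \mathcal F_t] = -4.0050

For an AR(p) model X_t = c + sum_i phi_i X_{t-i} + eps_t, the
one-step-ahead conditional mean is
  E[X_{t+1} | X_t, ...] = c + sum_i phi_i X_{t+1-i}.
Substitute known values:
  E[X_{t+1} | ...] = (0.605) * (-5) + (0.245) * (-4)
                   = -4.0050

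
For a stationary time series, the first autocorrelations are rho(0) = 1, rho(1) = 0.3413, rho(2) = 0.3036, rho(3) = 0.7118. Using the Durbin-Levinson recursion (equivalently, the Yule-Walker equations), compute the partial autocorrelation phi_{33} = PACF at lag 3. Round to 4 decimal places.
\phi_{33} = 0.6610

The PACF at lag k is phi_{kk}, the last component of the solution
to the Yule-Walker system G_k phi = r_k where
  (G_k)_{ij} = rho(|i - j|), (r_k)_i = rho(i), i,j = 1..k.
Equivalently, Durbin-Levinson gives phi_{kk} iteratively:
  phi_{11} = rho(1)
  phi_{kk} = [rho(k) - sum_{j=1..k-1} phi_{k-1,j} rho(k-j)]
            / [1 - sum_{j=1..k-1} phi_{k-1,j} rho(j)],
  phi_{k,j} = phi_{k-1,j} - phi_{kk} phi_{k-1,k-j},  j = 1..k-1.
Step k = 1:
  phi_11 = rho(1) = 0.3413.
Step k = 2:
  phi_22 = [rho(2) - phi_11 rho(1)] / [1 - phi_11 rho(1)] = [0.3036 - (0.3413)(0.3413)] / [1 - (0.3413)(0.3413)]
         = 0.18711431 / 0.88351431 = 0.211784.
  Update: phi_21 = phi_11 - phi_22 phi_11 = 0.3413 - (0.211784)(0.3413) = 0.269018.
Step k = 3:
  phi_33 = [rho(3) - phi_21 rho(2) - phi_22 rho(1)] / [1 - phi_21 rho(1) - phi_22 rho(2)]
    numerator   = 0.7118 - (0.269018)(0.3036) - (0.211784)(0.3413) = 0.55784419
    denominator = 1 - (0.269018)(0.3413) - (0.211784)(0.3036) = 0.84388647
  phi_33 = 0.55784419 / 0.84388647 = 0.661.
Therefore phi_{33} = 0.6610.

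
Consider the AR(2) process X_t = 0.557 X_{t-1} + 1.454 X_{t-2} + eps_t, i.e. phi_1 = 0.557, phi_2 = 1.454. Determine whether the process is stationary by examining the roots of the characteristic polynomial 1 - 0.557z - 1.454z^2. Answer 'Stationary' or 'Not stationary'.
\text{Not stationary}

The AR(p) characteristic polynomial is P(z) = 1 - 0.557z - 1.454z^2.
Stationarity requires all roots to lie outside the unit circle, i.e. |z| > 1 for every root.
Set 1 + (-0.557) z + (-1.454) z^2 = 0, i.e. a z^2 + b z + c = 0 with a = -1.454, b = -0.557, c = 1.
Discriminant D = b^2 - 4ac = (-0.557)^2 - 4*(-1.454)*1 = 0.310249 - (-5.816) = 6.126249.
D >= 0, so the roots are real: z = (-b +/- sqrt(D)) / (2a) = (0.557 +/- 2.475126) / (-2.908).
  z_1 = (0.557 + 2.475126) / (-2.908) = -1.0427,   |z_1| = 1.0427.
  z_2 = (0.557 - 2.475126) / (-2.908) = 0.6596,   |z_2| = 0.6596.
Moduli of all roots: 1.0427, 0.6596.
All moduli strictly greater than 1? No.
Verdict: Not stationary.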